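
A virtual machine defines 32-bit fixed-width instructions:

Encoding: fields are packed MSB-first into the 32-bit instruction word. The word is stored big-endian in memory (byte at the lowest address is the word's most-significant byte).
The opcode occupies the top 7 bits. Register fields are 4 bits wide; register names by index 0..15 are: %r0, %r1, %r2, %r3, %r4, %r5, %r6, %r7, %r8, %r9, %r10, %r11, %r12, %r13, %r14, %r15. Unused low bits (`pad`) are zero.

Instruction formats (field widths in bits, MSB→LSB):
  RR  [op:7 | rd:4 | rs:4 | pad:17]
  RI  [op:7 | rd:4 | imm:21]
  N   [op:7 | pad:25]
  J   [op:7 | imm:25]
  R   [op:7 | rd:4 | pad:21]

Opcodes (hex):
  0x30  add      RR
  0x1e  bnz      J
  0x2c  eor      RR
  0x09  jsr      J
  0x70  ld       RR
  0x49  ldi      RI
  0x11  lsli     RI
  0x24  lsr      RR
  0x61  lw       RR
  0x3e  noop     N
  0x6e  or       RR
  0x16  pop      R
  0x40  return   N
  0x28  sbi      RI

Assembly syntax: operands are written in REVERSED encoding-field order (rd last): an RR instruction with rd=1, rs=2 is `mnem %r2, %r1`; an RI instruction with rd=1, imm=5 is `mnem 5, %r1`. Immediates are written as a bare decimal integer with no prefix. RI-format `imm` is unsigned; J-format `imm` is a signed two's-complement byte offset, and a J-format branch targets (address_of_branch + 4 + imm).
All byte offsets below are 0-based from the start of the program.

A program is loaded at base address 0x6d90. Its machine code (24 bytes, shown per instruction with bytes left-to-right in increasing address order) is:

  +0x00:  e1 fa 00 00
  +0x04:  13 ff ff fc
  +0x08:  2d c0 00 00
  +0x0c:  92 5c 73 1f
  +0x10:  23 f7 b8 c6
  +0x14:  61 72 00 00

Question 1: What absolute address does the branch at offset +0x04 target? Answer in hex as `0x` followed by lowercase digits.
0x6d94

[04] 13 ff ff fc → 0x13fffffc
  top 7b → 0x9 → jsr [J]
  imm: (w>>0)&0x1ffffff=0x1fffffc (s25→-4) → -4
  target = base 0x6d90 + off 0x04 + 4 + imm -4 = 0x6d94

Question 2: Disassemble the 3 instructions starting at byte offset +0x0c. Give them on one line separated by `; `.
off 0x0c: read 92 5c 73 1f as big → 0x925c731f
  top 7b → 0x49 → ldi [RI]
  [24:21] rd=2 = %r2
  [20:0] imm=1864479 = 1864479
off 0x10: read 23 f7 b8 c6 as big → 0x23f7b8c6
  top 7b → 0x11 → lsli [RI]
  [24:21] rd=15 = %r15
  [20:0] imm=1554630 = 1554630
off 0x14: read 61 72 00 00 as big → 0x61720000
  top 7b → 0x30 → add [RR]
  [24:21] rd=11 = %r11
  [20:17] rs=9 = %r9

ldi 1864479, %r2; lsli 1554630, %r15; add %r9, %r11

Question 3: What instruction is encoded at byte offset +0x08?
off 0x08: read 2d c0 00 00 as big → 0x2dc00000
  top 7b → 0x16 → pop [R]
  [24:21] rd=14 = %r14

pop %r14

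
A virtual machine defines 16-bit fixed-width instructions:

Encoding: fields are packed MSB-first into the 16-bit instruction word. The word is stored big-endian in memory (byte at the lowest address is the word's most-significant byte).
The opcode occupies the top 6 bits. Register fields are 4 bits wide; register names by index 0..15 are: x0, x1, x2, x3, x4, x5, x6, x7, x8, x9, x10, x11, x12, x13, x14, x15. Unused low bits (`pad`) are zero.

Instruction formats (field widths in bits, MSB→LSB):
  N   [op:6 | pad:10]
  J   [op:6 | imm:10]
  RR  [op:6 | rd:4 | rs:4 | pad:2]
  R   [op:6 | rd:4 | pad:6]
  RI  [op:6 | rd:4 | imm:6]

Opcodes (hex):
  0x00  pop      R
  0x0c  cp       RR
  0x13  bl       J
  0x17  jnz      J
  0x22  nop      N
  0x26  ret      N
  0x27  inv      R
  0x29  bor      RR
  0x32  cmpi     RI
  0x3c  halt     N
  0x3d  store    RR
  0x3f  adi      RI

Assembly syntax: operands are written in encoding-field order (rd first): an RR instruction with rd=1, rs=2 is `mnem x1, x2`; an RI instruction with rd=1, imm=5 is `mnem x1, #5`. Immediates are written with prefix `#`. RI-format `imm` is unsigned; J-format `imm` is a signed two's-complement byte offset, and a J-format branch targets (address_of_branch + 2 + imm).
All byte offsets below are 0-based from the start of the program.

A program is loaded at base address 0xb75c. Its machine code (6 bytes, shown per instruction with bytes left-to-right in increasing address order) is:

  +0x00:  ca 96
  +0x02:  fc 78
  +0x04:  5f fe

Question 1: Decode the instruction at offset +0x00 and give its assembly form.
off 0x00: read ca 96 as big → 0xca96
  top 6b → 0x32 → cmpi [RI]
  [9:6] rd=10 = x10
  [5:0] imm=22 = #22

cmpi x10, #22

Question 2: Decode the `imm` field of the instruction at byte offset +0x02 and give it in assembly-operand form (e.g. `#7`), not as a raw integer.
off 0x02: read fc 78 as big → 0xfc78
  top 6b → 0x3f → adi [RI]
  rd@[9:6]=0x1 ⇒ x1
  imm@[5:0]=0x38 ⇒ #56

#56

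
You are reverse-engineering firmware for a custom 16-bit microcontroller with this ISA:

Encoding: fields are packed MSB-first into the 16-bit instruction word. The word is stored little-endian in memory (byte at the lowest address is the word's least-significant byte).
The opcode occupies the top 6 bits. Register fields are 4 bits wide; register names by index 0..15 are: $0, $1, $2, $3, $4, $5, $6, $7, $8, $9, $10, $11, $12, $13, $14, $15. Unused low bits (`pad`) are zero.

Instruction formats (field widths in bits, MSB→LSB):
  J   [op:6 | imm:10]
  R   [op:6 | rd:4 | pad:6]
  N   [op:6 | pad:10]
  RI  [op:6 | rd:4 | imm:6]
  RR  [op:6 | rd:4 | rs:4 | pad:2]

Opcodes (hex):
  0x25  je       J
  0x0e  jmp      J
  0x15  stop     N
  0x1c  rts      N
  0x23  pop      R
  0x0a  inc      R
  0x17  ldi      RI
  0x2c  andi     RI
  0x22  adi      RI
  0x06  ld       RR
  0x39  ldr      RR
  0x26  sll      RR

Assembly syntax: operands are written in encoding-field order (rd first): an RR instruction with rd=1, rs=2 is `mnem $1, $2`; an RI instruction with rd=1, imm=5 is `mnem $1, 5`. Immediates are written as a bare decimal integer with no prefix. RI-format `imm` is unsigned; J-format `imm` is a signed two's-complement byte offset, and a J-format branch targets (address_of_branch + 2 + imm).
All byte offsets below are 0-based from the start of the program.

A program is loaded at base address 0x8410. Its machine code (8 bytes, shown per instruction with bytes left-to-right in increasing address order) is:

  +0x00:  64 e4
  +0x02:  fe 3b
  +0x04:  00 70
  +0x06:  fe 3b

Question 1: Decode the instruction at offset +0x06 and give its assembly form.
off 0x06: read fe 3b as little → 0x3bfe
  top 6b → 0xe → jmp [J]
  [9:0] imm=1022 (s10→-2) = -2

jmp -2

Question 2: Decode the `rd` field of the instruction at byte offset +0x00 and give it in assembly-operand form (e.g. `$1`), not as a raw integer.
off 0x00: read 64 e4 as little → 0xe464
  top 6b → 0x39 → ldr [RR]
  [9:6] rd=1 = $1
  [5:2] rs=9 = $9

$1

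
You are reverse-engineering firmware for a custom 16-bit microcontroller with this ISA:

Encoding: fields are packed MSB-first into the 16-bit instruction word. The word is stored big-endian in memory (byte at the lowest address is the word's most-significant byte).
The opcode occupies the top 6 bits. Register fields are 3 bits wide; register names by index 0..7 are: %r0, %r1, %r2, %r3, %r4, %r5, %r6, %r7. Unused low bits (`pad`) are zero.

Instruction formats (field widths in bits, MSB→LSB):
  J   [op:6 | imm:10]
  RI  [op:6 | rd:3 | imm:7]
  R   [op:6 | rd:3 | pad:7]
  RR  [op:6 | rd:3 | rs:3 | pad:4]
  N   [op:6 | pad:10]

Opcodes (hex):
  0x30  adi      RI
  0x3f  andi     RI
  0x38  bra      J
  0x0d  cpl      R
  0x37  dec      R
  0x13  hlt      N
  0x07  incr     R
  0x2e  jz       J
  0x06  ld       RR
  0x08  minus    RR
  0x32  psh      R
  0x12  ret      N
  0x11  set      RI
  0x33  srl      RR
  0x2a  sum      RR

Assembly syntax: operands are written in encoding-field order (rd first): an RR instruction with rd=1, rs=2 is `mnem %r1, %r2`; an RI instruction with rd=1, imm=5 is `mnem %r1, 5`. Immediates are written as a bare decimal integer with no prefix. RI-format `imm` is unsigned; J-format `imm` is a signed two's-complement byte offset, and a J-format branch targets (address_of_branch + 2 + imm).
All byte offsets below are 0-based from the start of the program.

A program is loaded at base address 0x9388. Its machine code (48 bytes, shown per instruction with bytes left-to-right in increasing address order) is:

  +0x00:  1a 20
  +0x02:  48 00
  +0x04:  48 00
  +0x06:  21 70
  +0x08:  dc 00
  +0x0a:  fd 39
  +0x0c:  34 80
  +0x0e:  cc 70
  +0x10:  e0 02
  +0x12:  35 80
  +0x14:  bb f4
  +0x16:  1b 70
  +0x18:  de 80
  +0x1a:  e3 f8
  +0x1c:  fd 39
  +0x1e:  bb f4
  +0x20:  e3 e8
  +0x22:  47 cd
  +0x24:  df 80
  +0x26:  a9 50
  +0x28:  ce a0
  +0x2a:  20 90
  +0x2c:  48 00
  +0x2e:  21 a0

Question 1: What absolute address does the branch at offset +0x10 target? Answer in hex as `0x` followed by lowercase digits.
0x939c

@+10  big-endian(e0 02) = 0xe002
  op=0xe002>>10=0x38 ⇒ bra (J)
  imm: (w>>0)&0x3ff=0x2 → 2
  target = base 0x9388 + off 0x10 + 2 + imm 2 = 0x939c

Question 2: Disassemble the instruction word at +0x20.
bra -24

[20] e3 e8 → 0xe3e8
  op=0xe3e8>>10=0x38 ⇒ bra (J)
  imm@[9:0]=0x3e8 (s10→-24) ⇒ -24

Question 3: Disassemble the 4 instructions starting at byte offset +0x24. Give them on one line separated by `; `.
@+24  big-endian(df 80) = 0xdf80
  op=0xdf80>>10=0x37 ⇒ dec (R)
  rd@[9:7]=0x7 ⇒ %r7
@+26  big-endian(a9 50) = 0xa950
  op=0xa950>>10=0x2a ⇒ sum (RR)
  rd@[9:7]=0x2 ⇒ %r2
  rs@[6:4]=0x5 ⇒ %r5
@+28  big-endian(ce a0) = 0xcea0
  op=0xcea0>>10=0x33 ⇒ srl (RR)
  rd@[9:7]=0x5 ⇒ %r5
  rs@[6:4]=0x2 ⇒ %r2
@+2a  big-endian(20 90) = 0x2090
  op=0x2090>>10=0x8 ⇒ minus (RR)
  rd@[9:7]=0x1 ⇒ %r1
  rs@[6:4]=0x1 ⇒ %r1

dec %r7; sum %r2, %r5; srl %r5, %r2; minus %r1, %r1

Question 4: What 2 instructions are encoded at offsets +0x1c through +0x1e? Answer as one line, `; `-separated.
andi %r2, 57; jz -12

+0x1c: fd 39 ⇒ word 0xfd39 (big)
  op=0xfd39>>10=0x3f ⇒ andi (RI)
  [9:7] rd=2 = %r2
  [6:0] imm=57 = 57
+0x1e: bb f4 ⇒ word 0xbbf4 (big)
  op=0xbbf4>>10=0x2e ⇒ jz (J)
  [9:0] imm=1012 (s10→-12) = -12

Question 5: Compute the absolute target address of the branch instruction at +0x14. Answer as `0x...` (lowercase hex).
0x9392

off 0x14: read bb f4 as big → 0xbbf4
  opcode bits[15:10]=0x2e: jz/J
  imm@[9:0]=0x3f4 (s10→-12) ⇒ -12
  target = base 0x9388 + off 0x14 + 2 + imm -12 = 0x9392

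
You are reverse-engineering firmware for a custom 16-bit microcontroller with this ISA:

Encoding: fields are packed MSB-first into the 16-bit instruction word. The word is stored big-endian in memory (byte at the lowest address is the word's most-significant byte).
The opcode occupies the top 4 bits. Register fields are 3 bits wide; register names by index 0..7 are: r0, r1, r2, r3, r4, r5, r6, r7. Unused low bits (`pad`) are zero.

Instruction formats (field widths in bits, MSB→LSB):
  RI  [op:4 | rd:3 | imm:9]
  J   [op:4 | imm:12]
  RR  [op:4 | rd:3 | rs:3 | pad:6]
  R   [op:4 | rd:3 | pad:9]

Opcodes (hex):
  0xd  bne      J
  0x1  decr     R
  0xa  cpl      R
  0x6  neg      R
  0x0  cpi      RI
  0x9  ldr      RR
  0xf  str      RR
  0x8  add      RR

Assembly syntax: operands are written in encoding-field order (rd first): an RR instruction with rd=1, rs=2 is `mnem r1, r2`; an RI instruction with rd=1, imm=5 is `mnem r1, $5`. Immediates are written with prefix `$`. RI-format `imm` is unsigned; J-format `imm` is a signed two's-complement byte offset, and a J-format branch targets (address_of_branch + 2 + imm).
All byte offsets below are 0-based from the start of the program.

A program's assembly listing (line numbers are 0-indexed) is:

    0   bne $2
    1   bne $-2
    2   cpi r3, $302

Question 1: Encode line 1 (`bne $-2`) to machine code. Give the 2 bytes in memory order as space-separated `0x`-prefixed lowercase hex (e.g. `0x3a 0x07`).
line 1 (bne): pack op=0xd:4|imm=-2:12 = 0xdffe; big→ df fe

0xdf 0xfe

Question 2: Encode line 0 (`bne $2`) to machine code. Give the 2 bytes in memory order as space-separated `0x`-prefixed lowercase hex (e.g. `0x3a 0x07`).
L0: bne op=0xd:4|imm=2:12 ⇒ 0xd002 ⇒ big d0 02

0xd0 0x02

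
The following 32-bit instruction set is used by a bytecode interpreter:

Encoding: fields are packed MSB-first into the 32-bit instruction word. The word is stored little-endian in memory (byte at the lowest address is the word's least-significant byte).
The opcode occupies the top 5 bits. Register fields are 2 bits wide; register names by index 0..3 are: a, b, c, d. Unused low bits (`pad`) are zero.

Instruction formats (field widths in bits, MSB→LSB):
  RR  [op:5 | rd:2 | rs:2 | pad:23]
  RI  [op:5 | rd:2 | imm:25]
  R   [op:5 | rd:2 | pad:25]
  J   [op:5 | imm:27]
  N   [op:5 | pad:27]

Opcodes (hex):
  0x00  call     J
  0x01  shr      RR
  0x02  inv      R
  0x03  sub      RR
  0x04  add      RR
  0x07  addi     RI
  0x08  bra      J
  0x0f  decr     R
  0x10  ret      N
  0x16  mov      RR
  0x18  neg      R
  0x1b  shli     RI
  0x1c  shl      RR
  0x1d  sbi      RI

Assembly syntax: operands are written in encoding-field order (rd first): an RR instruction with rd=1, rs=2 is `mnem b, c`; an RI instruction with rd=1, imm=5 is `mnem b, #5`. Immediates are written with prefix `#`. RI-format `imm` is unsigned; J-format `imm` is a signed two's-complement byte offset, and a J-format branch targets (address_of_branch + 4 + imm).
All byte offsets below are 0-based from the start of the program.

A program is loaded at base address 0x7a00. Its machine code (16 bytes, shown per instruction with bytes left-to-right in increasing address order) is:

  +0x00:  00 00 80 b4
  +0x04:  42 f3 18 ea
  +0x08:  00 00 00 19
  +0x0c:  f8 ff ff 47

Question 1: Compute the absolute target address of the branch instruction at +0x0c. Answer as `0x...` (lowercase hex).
0x7a08

off 0x0c: read f8 ff ff 47 as little → 0x47fffff8
  opcode bits[31:27]=0x8: bra/J
  imm: (w>>0)&0x7ffffff=0x7fffff8 (s27→-8) → #-8
  target = base 0x7a00 + off 0x0c + 4 + imm -8 = 0x7a08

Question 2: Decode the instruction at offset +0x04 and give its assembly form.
sbi b, #1635138

[04] 42 f3 18 ea → 0xea18f342
  op=0xea18f342>>27=0x1d ⇒ sbi (RI)
  rd@[26:25]=0x1 ⇒ b
  imm@[24:0]=0x18f342 ⇒ #1635138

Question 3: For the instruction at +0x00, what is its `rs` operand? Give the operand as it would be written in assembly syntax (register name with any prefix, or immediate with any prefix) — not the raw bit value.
b

@+00  little-endian(00 00 80 b4) = 0xb4800000
  op=0xb4800000>>27=0x16 ⇒ mov (RR)
  rd: (w>>25)&0x3=0x2 → c
  rs: (w>>23)&0x3=0x1 → b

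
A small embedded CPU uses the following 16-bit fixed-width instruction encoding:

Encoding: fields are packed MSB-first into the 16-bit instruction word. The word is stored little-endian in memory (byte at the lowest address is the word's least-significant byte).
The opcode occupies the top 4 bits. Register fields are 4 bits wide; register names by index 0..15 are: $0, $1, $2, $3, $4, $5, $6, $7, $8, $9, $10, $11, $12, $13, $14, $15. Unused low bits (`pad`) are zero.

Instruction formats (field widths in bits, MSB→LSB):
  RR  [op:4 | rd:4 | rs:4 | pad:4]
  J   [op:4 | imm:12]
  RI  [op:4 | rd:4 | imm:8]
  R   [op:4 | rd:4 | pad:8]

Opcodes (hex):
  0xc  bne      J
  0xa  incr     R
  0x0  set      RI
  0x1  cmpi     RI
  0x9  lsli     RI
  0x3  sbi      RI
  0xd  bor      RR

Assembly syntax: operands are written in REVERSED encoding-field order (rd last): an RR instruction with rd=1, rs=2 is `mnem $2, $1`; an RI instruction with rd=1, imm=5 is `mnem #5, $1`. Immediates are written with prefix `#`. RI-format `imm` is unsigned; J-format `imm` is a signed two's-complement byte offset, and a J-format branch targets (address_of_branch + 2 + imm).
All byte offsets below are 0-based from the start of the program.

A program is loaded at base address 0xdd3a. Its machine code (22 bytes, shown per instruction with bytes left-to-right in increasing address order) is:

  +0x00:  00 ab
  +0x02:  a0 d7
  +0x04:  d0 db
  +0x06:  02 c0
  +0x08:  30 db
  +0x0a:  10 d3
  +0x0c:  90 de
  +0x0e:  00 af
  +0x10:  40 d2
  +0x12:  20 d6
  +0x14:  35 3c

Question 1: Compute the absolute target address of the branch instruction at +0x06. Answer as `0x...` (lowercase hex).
0xdd44

[06] 02 c0 → 0xc002
  top 4b → 0xc → bne [J]
  imm@[11:0]=0x2 ⇒ #2
  target = base 0xdd3a + off 0x06 + 2 + imm 2 = 0xdd44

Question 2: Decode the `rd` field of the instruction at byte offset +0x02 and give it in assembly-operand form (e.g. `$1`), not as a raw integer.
@+02  little-endian(a0 d7) = 0xd7a0
  opcode bits[15:12]=0xd: bor/RR
  rd: (w>>8)&0xf=0x7 → $7
  rs: (w>>4)&0xf=0xa → $10

$7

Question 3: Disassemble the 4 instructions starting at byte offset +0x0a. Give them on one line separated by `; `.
bor $1, $3; bor $9, $14; incr $15; bor $4, $2

off 0x0a: read 10 d3 as little → 0xd310
  op=0xd310>>12=0xd ⇒ bor (RR)
  rd: (w>>8)&0xf=0x3 → $3
  rs: (w>>4)&0xf=0x1 → $1
off 0x0c: read 90 de as little → 0xde90
  op=0xde90>>12=0xd ⇒ bor (RR)
  rd: (w>>8)&0xf=0xe → $14
  rs: (w>>4)&0xf=0x9 → $9
off 0x0e: read 00 af as little → 0xaf00
  op=0xaf00>>12=0xa ⇒ incr (R)
  rd: (w>>8)&0xf=0xf → $15
off 0x10: read 40 d2 as little → 0xd240
  op=0xd240>>12=0xd ⇒ bor (RR)
  rd: (w>>8)&0xf=0x2 → $2
  rs: (w>>4)&0xf=0x4 → $4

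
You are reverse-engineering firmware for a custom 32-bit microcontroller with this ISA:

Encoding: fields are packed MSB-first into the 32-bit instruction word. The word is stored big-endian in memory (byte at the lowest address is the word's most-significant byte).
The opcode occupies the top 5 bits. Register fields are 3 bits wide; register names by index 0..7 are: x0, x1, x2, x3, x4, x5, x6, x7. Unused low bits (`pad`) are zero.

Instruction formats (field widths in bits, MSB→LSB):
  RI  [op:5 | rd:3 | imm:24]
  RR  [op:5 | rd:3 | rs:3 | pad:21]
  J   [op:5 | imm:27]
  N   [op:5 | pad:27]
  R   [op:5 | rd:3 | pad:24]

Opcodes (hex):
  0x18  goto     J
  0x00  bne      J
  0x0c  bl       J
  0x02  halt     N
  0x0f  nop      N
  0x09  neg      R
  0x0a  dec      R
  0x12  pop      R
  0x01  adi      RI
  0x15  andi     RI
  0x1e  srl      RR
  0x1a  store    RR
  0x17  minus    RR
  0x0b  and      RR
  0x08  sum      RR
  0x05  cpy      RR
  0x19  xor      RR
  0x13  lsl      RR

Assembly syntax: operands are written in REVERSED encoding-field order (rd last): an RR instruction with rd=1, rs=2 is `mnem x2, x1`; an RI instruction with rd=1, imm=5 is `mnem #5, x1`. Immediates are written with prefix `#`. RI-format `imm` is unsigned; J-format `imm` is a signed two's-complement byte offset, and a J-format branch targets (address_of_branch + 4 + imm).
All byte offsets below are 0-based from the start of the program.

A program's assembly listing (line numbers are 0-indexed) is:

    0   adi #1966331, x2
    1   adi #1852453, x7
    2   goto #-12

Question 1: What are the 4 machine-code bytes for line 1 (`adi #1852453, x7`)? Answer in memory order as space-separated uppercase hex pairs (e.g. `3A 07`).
0F 1C 44 25

L1: adi op=0x1:5|rd=7:3|imm=1852453:24 ⇒ 0x0f1c4425 ⇒ big 0f 1c 44 25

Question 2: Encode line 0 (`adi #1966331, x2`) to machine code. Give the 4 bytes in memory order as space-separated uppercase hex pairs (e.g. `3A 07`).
0A 1E 00 FB

L0: adi op=0x1:5|rd=2:3|imm=1966331:24 ⇒ 0x0a1e00fb ⇒ big 0a 1e 00 fb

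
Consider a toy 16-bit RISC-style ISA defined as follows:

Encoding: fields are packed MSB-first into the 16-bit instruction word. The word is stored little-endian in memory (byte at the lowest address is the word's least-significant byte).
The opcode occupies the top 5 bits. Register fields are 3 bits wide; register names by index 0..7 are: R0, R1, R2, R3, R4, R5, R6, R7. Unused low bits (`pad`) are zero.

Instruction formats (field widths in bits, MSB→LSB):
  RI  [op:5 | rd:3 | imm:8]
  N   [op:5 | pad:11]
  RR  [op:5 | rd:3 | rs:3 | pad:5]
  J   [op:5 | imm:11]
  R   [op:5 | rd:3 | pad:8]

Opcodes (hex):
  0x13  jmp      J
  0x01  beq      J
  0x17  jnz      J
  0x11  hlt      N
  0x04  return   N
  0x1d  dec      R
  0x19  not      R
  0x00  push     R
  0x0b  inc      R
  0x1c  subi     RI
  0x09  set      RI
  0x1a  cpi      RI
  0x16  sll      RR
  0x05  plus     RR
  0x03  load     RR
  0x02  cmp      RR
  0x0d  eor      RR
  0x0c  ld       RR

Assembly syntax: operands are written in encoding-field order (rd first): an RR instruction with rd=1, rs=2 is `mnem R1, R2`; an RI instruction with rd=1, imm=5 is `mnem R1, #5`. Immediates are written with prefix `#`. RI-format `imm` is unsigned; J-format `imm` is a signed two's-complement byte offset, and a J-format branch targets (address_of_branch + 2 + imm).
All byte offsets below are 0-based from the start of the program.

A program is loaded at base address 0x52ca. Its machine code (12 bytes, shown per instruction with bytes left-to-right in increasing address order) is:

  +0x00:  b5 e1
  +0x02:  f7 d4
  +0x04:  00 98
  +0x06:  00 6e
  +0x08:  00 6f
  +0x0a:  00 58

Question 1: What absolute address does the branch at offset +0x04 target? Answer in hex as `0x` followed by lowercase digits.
[04] 00 98 → 0x9800
  top 5b → 0x13 → jmp [J]
  imm: (w>>0)&0x7ff=0x0 → #0
  target = base 0x52ca + off 0x04 + 2 + imm 0 = 0x52d0

0x52d0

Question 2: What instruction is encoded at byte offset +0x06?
eor R6, R0

[06] 00 6e → 0x6e00
  top 5b → 0xd → eor [RR]
  rd: (w>>8)&0x7=0x6 → R6
  rs: (w>>5)&0x7=0x0 → R0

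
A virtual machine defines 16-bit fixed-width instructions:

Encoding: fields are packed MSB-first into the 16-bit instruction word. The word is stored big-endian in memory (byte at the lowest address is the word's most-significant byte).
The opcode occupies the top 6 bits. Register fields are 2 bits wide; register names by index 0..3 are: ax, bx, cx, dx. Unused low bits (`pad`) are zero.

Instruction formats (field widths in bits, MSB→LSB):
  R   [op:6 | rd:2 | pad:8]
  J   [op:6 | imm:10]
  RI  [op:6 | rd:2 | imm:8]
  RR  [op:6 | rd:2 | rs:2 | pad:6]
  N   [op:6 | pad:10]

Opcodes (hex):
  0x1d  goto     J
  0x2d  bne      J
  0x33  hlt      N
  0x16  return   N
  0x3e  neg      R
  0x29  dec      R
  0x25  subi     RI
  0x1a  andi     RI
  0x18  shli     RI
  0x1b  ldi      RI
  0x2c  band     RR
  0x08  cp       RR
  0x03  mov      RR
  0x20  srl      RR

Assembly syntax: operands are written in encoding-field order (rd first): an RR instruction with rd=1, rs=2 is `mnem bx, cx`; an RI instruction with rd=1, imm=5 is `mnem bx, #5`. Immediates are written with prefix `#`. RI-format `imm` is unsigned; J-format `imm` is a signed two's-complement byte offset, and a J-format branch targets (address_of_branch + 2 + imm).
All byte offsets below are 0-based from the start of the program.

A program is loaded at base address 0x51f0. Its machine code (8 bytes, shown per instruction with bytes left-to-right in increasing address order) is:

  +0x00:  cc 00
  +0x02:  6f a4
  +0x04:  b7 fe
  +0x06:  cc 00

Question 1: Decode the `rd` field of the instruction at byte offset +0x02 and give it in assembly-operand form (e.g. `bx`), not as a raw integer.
@+02  big-endian(6f a4) = 0x6fa4
  op=0x6fa4>>10=0x1b ⇒ ldi (RI)
  rd@[9:8]=0x3 ⇒ dx
  imm@[7:0]=0xa4 ⇒ #164

dx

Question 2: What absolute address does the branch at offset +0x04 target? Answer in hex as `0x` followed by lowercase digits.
0x51f4

off 0x04: read b7 fe as big → 0xb7fe
  opcode bits[15:10]=0x2d: bne/J
  [9:0] imm=1022 (s10→-2) = #-2
  target = base 0x51f0 + off 0x04 + 2 + imm -2 = 0x51f4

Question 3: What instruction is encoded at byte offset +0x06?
hlt

@+06  big-endian(cc 00) = 0xcc00
  opcode bits[15:10]=0x33: hlt/N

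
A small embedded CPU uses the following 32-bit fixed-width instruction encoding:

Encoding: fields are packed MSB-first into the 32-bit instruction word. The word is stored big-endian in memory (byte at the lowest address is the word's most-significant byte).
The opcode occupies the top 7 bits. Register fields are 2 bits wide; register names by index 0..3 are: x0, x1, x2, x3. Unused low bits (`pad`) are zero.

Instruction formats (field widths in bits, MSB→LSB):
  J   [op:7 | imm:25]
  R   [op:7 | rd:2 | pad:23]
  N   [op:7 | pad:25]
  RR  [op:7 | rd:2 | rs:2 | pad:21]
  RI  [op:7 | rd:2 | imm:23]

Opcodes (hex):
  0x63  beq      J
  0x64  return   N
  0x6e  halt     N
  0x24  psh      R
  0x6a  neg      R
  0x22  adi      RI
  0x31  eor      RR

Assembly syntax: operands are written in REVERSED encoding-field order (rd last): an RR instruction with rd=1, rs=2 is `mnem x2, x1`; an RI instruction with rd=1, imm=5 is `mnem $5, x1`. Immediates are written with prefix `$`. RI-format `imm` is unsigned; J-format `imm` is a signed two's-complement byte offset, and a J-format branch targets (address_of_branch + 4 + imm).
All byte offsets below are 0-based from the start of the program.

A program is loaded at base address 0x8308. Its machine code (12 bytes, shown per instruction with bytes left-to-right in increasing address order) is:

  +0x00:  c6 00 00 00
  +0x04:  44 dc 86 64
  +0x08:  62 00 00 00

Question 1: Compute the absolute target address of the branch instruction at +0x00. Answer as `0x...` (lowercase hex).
0x830c

+0x00: c6 00 00 00 ⇒ word 0xc6000000 (big)
  opcode bits[31:25]=0x63: beq/J
  [24:0] imm=0 = $0
  target = base 0x8308 + off 0x00 + 4 + imm 0 = 0x830c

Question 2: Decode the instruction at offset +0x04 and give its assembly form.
adi $6063716, x1

off 0x04: read 44 dc 86 64 as big → 0x44dc8664
  op=0x44dc8664>>25=0x22 ⇒ adi (RI)
  rd: (w>>23)&0x3=0x1 → x1
  imm: (w>>0)&0x7fffff=0x5c8664 → $6063716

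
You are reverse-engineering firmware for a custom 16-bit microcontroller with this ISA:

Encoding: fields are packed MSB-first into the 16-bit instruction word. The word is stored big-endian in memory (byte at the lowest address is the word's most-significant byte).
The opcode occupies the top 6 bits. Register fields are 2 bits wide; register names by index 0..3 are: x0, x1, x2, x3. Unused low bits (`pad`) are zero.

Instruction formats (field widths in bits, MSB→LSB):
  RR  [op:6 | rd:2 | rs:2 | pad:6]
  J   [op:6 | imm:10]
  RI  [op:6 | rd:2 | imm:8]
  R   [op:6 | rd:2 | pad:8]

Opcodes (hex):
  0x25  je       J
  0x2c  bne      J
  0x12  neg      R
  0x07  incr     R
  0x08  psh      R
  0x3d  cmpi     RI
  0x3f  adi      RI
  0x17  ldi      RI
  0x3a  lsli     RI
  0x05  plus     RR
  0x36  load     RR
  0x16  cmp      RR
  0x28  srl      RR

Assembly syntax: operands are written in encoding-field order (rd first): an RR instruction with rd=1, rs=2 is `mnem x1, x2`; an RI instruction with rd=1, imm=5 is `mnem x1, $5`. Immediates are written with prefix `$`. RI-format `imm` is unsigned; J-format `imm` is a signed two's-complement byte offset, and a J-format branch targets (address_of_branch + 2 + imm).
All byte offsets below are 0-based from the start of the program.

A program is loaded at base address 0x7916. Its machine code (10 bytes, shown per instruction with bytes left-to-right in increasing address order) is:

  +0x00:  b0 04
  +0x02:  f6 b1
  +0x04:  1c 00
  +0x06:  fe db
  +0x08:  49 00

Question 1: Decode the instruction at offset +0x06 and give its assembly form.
adi x2, $219

[06] fe db → 0xfedb
  top 6b → 0x3f → adi [RI]
  [9:8] rd=2 = x2
  [7:0] imm=219 = $219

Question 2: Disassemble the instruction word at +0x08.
neg x1

[08] 49 00 → 0x4900
  top 6b → 0x12 → neg [R]
  [9:8] rd=1 = x1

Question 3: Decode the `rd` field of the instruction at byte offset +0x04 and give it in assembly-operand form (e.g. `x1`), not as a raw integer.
@+04  big-endian(1c 00) = 0x1c00
  op=0x1c00>>10=0x7 ⇒ incr (R)
  [9:8] rd=0 = x0

x0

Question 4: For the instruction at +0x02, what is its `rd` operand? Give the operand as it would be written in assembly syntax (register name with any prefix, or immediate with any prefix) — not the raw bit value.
@+02  big-endian(f6 b1) = 0xf6b1
  opcode bits[15:10]=0x3d: cmpi/RI
  rd: (w>>8)&0x3=0x2 → x2
  imm: (w>>0)&0xff=0xb1 → $177

x2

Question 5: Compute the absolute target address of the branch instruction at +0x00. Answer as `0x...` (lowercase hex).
0x791c

@+00  big-endian(b0 04) = 0xb004
  opcode bits[15:10]=0x2c: bne/J
  imm: (w>>0)&0x3ff=0x4 → $4
  target = base 0x7916 + off 0x00 + 2 + imm 4 = 0x791c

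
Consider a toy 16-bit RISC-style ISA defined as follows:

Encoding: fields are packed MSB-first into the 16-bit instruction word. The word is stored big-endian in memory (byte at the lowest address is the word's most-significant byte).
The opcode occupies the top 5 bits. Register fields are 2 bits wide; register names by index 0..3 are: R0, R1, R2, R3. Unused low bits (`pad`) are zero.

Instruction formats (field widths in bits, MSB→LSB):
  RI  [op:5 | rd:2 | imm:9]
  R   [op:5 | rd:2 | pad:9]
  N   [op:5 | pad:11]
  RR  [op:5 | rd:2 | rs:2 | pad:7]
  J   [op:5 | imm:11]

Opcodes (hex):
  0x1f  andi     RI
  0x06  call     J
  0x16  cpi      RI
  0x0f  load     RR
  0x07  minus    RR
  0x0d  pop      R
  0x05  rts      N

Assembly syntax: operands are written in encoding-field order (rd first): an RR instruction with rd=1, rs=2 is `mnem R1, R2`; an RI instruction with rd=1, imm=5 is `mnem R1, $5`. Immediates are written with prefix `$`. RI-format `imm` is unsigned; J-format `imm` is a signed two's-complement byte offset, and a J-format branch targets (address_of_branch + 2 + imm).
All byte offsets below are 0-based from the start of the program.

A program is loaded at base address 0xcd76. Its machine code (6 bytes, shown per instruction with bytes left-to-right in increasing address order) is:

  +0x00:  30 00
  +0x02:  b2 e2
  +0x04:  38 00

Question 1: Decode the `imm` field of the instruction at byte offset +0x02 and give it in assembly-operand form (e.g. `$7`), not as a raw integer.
$226

[02] b2 e2 → 0xb2e2
  opcode bits[15:11]=0x16: cpi/RI
  rd@[10:9]=0x1 ⇒ R1
  imm@[8:0]=0xe2 ⇒ $226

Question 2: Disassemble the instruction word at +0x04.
[04] 38 00 → 0x3800
  top 5b → 0x7 → minus [RR]
  rd: (w>>9)&0x3=0x0 → R0
  rs: (w>>7)&0x3=0x0 → R0

minus R0, R0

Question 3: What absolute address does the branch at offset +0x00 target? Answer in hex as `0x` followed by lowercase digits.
0xcd78

[00] 30 00 → 0x3000
  top 5b → 0x6 → call [J]
  imm: (w>>0)&0x7ff=0x0 → $0
  target = base 0xcd76 + off 0x00 + 2 + imm 0 = 0xcd78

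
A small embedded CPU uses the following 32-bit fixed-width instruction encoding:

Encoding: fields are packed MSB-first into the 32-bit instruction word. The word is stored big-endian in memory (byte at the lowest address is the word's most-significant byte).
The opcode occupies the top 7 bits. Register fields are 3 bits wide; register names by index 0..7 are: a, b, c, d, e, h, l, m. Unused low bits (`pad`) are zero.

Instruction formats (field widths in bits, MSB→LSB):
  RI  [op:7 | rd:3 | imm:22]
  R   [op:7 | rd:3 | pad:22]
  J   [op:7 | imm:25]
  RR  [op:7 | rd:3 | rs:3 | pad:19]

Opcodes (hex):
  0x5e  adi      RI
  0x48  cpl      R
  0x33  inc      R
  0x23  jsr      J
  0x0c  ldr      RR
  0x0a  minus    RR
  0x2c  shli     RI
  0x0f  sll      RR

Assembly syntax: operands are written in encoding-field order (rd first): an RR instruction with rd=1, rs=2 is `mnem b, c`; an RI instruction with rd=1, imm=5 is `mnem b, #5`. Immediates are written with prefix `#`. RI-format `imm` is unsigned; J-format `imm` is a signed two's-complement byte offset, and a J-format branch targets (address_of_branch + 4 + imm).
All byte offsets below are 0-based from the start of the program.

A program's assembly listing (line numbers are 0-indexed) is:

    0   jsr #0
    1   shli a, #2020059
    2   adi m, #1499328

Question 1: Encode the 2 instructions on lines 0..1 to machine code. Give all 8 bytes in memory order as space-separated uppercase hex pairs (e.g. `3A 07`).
46 00 00 00 58 1E D2 DB

0. jsr fields op=0x23:7|imm=0:25 → word 46000000h → 46 00 00 00
1. shli fields op=0x2c:7|rd=0:3|imm=2020059:22 → word 581ed2dbh → 58 1e d2 db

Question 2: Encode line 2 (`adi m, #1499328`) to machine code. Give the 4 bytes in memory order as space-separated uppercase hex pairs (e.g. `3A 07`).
2. adi fields op=0x5e:7|rd=7:3|imm=1499328:22 → word bdd6e0c0h → bd d6 e0 c0

BD D6 E0 C0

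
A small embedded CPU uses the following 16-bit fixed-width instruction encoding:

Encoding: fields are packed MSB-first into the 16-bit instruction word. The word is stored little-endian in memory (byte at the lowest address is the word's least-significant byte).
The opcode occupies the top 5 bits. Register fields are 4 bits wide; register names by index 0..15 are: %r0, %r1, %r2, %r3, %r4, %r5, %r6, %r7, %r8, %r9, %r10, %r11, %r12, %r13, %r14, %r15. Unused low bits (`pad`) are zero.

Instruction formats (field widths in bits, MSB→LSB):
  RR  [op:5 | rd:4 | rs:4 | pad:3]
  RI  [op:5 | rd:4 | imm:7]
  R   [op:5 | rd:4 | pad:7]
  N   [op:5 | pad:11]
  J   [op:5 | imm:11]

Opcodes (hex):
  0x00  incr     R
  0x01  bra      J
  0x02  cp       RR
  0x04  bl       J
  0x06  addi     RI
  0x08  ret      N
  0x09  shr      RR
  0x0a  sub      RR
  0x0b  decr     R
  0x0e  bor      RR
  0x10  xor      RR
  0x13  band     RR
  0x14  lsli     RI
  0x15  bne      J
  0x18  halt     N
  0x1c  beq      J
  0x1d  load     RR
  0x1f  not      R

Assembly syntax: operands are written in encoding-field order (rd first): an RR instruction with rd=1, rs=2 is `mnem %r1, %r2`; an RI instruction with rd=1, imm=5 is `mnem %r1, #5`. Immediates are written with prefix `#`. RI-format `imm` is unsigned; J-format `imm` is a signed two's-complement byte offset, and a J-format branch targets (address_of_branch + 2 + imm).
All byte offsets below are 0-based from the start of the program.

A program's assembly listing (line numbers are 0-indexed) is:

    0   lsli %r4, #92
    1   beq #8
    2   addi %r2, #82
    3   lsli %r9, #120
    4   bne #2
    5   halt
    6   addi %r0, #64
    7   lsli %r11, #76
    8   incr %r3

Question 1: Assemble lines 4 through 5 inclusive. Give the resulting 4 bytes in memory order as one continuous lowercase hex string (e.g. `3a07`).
line 4 (bne): pack op=0x15:5|imm=2:11 = 0xa802; little→ 02 a8
line 5 (halt): pack op=0x18:5|pad=0:11 = 0xc000; little→ 00 c0

02a800c0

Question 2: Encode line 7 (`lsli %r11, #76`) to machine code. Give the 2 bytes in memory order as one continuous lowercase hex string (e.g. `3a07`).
cca5

L7: lsli op=0x14:5|rd=11:4|imm=76:7 ⇒ 0xa5cc ⇒ little cc a5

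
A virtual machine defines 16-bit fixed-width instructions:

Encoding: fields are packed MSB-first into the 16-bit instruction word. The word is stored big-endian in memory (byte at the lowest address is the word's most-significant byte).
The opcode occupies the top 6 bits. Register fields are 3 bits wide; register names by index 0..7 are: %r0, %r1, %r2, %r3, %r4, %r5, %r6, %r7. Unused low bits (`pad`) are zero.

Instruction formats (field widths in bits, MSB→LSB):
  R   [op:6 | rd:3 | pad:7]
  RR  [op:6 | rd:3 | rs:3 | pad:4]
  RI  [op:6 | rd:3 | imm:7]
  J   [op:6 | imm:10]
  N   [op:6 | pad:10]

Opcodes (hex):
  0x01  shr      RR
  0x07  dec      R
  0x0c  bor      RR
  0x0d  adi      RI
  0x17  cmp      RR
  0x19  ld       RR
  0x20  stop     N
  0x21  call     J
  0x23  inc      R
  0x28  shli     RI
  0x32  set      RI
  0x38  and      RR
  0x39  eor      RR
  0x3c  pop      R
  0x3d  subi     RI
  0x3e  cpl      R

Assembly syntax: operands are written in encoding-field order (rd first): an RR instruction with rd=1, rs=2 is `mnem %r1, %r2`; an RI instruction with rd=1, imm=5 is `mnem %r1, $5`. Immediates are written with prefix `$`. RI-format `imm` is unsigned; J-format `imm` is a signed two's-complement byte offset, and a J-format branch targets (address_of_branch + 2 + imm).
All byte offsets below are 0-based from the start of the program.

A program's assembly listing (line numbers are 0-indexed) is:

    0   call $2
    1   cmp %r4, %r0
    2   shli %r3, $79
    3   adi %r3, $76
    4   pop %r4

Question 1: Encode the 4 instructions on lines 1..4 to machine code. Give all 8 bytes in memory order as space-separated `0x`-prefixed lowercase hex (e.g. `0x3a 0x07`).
0x5e 0x00 0xa1 0xcf 0x35 0xcc 0xf2 0x00

1. cmp fields op=0x17:6|rd=4:3|rs=0:3|pad=0:4 → word 5e00h → 5e 00
2. shli fields op=0x28:6|rd=3:3|imm=79:7 → word a1cfh → a1 cf
3. adi fields op=0xd:6|rd=3:3|imm=76:7 → word 35cch → 35 cc
4. pop fields op=0x3c:6|rd=4:3|pad=0:7 → word f200h → f2 00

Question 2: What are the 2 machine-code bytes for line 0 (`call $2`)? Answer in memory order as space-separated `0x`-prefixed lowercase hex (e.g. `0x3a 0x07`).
0x84 0x02

line 0 (call): pack op=0x21:6|imm=2:10 = 0x8402; big→ 84 02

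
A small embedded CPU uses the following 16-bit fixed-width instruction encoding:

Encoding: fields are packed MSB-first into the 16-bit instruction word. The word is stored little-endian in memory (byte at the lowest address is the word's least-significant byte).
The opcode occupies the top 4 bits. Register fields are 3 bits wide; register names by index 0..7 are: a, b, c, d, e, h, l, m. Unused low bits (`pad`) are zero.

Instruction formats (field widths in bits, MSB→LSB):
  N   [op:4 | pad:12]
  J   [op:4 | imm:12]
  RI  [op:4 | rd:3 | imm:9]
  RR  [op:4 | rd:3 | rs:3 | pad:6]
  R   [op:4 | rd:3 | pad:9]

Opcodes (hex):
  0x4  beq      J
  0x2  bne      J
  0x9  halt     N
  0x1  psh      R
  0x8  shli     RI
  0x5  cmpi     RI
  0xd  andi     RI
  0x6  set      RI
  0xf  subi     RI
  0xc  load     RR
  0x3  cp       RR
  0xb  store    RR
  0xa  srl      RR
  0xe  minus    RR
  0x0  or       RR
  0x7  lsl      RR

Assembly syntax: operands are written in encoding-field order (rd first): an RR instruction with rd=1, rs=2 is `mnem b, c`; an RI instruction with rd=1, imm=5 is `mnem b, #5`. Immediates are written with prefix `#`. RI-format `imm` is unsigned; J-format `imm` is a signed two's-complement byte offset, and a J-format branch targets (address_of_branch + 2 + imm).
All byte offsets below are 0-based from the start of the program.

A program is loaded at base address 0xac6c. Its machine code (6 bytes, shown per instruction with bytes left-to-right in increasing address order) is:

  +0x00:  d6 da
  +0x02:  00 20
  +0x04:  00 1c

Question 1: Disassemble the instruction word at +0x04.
[04] 00 1c → 0x1c00
  op=0x1c00>>12=0x1 ⇒ psh (R)
  rd: (w>>9)&0x7=0x6 → l

psh l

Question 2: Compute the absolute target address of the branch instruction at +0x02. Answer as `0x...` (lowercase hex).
0xac70

[02] 00 20 → 0x2000
  op=0x2000>>12=0x2 ⇒ bne (J)
  [11:0] imm=0 = #0
  target = base 0xac6c + off 0x02 + 2 + imm 0 = 0xac70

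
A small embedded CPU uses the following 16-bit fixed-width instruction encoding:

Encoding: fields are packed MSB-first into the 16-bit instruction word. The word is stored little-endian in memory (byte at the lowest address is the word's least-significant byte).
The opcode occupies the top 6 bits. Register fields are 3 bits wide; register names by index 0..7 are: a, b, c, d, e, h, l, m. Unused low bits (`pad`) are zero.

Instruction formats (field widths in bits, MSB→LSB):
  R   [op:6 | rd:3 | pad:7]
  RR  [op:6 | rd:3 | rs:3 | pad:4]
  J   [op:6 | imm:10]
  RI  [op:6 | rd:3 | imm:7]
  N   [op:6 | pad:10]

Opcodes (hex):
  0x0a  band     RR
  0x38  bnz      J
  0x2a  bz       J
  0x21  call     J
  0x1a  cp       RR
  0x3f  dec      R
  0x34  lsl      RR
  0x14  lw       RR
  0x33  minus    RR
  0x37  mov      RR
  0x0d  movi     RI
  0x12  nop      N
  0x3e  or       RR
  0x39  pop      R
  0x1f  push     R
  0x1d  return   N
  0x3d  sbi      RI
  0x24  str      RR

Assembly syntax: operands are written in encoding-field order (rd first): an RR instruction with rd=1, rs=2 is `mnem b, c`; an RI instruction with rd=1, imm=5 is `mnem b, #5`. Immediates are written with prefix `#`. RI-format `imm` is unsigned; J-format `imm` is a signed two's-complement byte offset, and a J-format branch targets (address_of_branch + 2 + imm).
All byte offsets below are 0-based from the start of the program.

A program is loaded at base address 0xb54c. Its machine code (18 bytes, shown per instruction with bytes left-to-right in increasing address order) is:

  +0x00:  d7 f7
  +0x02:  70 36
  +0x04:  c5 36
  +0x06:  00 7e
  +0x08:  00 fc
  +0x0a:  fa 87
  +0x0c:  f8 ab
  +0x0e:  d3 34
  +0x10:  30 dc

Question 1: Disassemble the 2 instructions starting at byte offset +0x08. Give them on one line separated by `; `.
dec a; call #-6

@+08  little-endian(00 fc) = 0xfc00
  op=0xfc00>>10=0x3f ⇒ dec (R)
  rd@[9:7]=0x0 ⇒ a
@+0a  little-endian(fa 87) = 0x87fa
  op=0x87fa>>10=0x21 ⇒ call (J)
  imm@[9:0]=0x3fa (s10→-6) ⇒ #-6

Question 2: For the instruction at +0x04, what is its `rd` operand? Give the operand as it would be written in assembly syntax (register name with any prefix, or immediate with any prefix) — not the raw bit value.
h

+0x04: c5 36 ⇒ word 0x36c5 (little)
  top 6b → 0xd → movi [RI]
  [9:7] rd=5 = h
  [6:0] imm=69 = #69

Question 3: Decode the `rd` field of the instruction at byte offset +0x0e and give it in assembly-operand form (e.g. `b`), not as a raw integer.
b

+0x0e: d3 34 ⇒ word 0x34d3 (little)
  top 6b → 0xd → movi [RI]
  [9:7] rd=1 = b
  [6:0] imm=83 = #83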